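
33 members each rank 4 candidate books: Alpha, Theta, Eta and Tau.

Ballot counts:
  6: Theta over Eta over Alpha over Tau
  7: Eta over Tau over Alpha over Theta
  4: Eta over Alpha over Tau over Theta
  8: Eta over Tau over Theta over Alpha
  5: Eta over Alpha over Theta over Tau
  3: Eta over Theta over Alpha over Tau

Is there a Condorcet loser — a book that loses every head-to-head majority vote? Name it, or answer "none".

none

Head-to-head results (33 members):
Alpha vs Theta: Theta wins 17–16.
Alpha vs Eta: Alpha is ranked higher on 0 ballots, Eta on 33. Eta wins 33–0.
Alpha vs Tau: Alpha preferred on 6+4+5+3 = 18 ballots; Alpha wins 18–15.
Theta–Eta: Eta 27–6.
Theta vs Tau: Theta preferred on 6+5+3 = 14 ballots; Tau wins 19–14.
Eta vs Tau: Eta wins 33–0.
Every book wins at least one matchup (Alpha beats Tau; Theta beats Alpha; Eta beats Alpha; Tau beats Theta), so there is no Condorcet loser.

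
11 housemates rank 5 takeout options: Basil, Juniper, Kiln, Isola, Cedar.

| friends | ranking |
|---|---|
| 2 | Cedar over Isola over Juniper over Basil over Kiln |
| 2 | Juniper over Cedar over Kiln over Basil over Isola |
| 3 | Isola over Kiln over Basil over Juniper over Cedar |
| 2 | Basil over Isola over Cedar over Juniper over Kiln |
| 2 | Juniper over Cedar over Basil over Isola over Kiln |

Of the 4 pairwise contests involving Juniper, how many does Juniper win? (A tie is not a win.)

3

Juniper against each rival (11 friends):
Juniper vs Basil: Juniper, 6–5.
Juniper vs Kiln: 8 to 3, Juniper.
Juniper–Isola: Isola 7–4.
Juniper vs Cedar: Juniper wins 7–4.
Juniper beats Basil, Kiln, Cedar; loses to Isola — 3 pairwise wins.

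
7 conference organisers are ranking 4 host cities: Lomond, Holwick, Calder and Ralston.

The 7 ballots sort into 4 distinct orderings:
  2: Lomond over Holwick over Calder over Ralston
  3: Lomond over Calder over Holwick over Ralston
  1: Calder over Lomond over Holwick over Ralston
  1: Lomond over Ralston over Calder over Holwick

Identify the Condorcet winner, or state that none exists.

Lomond

Head-to-head results (7 organisers):
Lomond–Holwick: Lomond 7–0.
Lomond vs Calder: Lomond wins 6–1.
Lomond–Ralston: Lomond 7–0.
Holwick vs Calder: Calder wins 5–2.
Holwick vs Ralston: Holwick wins 6–1.
Calder vs Ralston: Calder, 6–1.
Only Lomond has no losses; Lomond is the Condorcet winner.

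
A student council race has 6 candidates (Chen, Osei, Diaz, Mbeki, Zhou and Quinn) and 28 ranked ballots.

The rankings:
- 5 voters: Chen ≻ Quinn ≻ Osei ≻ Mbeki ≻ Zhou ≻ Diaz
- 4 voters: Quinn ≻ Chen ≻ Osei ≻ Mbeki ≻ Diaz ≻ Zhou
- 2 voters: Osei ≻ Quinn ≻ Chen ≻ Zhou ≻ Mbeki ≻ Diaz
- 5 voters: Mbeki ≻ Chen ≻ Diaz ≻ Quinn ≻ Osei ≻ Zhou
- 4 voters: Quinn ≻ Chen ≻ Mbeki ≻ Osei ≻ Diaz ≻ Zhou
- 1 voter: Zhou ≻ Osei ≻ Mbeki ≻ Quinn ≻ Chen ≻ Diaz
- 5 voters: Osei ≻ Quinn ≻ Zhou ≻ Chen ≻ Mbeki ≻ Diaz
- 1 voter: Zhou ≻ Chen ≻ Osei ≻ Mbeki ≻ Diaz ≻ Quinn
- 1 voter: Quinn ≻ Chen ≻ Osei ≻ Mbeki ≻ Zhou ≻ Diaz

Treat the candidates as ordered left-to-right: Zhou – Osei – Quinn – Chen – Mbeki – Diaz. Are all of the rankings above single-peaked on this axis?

no

Axis positions: Zhou=1, Osei=2, Quinn=3, Chen=4, Mbeki=5, Diaz=6.
Bloc 1 (peak Chen at position 4): ranking walks positions 4-3-2-5-1-6, expanding outward from the peak — single-peaked.
Bloc 2 (peak Quinn at position 3): ranking walks positions 3-4-2-5-6-1, expanding outward from the peak — single-peaked.
Bloc 3 (peak Osei at position 2): ranking walks positions 2-3-4-1-5-6, expanding outward from the peak — single-peaked.
Bloc 4 (peak Mbeki at position 5): ranking walks positions 5-4-6-3-2-1, expanding outward from the peak — single-peaked.
Bloc 5 (peak Quinn at position 3): ranking walks positions 3-4-5-2-6-1, expanding outward from the peak — single-peaked.
Bloc 6: ranking walks positions 1-2-5-3-4-6; Mbeki is ranked above Quinn even though Quinn lies between Mbeki and the peak Zhou on the axis — preferences dip and rise again. Not single-peaked.
Bloc 7 (peak Osei at position 2): ranking walks positions 2-3-1-4-5-6, expanding outward from the peak — single-peaked.
Bloc 8: ranking walks positions 1-4-2-5-6-3; Chen is ranked above Osei even though Osei lies between Chen and the peak Zhou on the axis — preferences dip and rise again. Not single-peaked.
Bloc 9 (peak Quinn at position 3): ranking walks positions 3-4-2-5-1-6, expanding outward from the peak — single-peaked.
Bloc 6 violates single-peakedness, so the profile is not single-peaked on this axis.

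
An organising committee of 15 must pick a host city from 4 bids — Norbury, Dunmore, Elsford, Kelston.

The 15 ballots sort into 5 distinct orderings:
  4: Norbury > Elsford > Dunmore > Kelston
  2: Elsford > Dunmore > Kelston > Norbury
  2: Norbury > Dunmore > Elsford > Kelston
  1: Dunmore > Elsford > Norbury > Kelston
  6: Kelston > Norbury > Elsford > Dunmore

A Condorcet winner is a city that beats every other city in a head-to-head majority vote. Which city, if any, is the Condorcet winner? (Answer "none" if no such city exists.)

none

Check each pair by majority over 15 ballots:
Norbury vs Dunmore: 12 to 3, Norbury.
Norbury vs Elsford: 4+2+6 = 12 for Norbury, 3 for Elsford — Norbury by 12–3.
Norbury vs Kelston: 4+2+1 = 7 for Norbury, 8 for Kelston — Kelston by 8–7.
Dunmore vs Elsford: Dunmore preferred on 2+1 = 3 ballots; Elsford wins 12–3.
Dunmore vs Kelston: 4+2+2+1 = 9 for Dunmore, 6 for Kelston — Dunmore by 9–6.
Elsford vs Kelston: 4+2+2+1 = 9 for Elsford, 6 for Kelston — Elsford by 9–6.
Each city drops at least one matchup (Norbury loses to Kelston; Dunmore loses to Norbury; Elsford loses to Norbury; Kelston loses to Dunmore); the cycle Norbury > Dunmore > Kelston > Norbury rules out a Condorcet winner.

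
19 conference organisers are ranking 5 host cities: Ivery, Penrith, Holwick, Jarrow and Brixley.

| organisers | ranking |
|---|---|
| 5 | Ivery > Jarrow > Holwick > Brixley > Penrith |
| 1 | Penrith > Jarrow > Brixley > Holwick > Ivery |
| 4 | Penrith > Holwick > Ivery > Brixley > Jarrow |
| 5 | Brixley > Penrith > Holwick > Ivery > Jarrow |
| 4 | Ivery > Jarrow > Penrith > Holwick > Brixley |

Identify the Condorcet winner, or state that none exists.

Pairwise majorities:
Ivery–Penrith: Penrith 10–9.
Ivery vs Holwick: 9 to 10, Holwick.
Ivery vs Jarrow: Ivery preferred on 5+4+5+4 = 18 ballots; Ivery wins 18–1.
Ivery–Brixley: Ivery 13–6.
Penrith vs Holwick: Penrith, 14–5.
Penrith–Jarrow: Penrith 10–9.
Penrith vs Brixley: Brixley, 10–9.
Holwick vs Jarrow: Holwick preferred on 4+5 = 9 ballots; Jarrow wins 10–9.
Holwick vs Brixley: Holwick wins 13–6.
Jarrow vs Brixley: Jarrow preferred on 5+1+4 = 10 ballots; Jarrow wins 10–9.
No city is unbeaten: Ivery loses to Penrith; Penrith loses to Brixley; Holwick loses to Penrith; Jarrow loses to Ivery; Brixley loses to Ivery. In particular Ivery → Jarrow → Holwick → Ivery is a majority cycle — no Condorcet winner exists.

none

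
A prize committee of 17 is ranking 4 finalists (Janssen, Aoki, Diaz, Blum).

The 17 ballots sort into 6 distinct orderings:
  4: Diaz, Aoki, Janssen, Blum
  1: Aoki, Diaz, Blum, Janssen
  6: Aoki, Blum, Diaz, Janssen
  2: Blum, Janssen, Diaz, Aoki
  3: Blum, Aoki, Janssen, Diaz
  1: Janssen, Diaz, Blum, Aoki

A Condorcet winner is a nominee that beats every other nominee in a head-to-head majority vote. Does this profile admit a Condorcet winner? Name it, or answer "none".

Head-to-head results (17 jurors):
Janssen–Aoki: Aoki 14–3.
Janssen–Diaz: Diaz 11–6.
Janssen vs Blum: Blum wins 12–5.
Aoki vs Diaz: 1+6+3 = 10 for Aoki, 7 for Diaz — Aoki by 10–7.
Aoki vs Blum: Aoki wins 11–6.
Diaz vs Blum: Diaz is ranked higher on 4+1+1 = 6 ballots, Blum on 11. Blum wins 11–6.
Aoki defeats every rival head-to-head and is the Condorcet winner.

Aoki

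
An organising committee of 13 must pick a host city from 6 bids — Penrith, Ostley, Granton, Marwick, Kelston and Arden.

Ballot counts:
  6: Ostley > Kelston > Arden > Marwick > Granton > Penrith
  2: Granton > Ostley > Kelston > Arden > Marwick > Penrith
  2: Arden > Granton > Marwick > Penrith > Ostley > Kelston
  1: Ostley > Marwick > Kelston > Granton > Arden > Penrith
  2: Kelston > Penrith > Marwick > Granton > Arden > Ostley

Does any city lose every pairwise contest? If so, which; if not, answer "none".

Penrith

Head-to-head results (13 organisers):
Penrith vs Ostley: Ostley wins 9–4.
Penrith vs Granton: Penrith preferred on 2 ballots; Granton wins 11–2.
Penrith–Marwick: Marwick 11–2.
Penrith vs Kelston: 2 for Penrith, 11 for Kelston — Kelston by 11–2.
Penrith vs Arden: 2 for Penrith, 11 for Arden — Arden by 11–2.
Ostley vs Granton: 6+1 = 7 for Ostley, 6 for Granton — Ostley by 7–6.
Ostley vs Marwick: Ostley is ranked higher on 6+2+1 = 9 ballots, Marwick on 4. Ostley wins 9–4.
Ostley–Kelston: Ostley 11–2.
Ostley vs Arden: Ostley is ranked higher on 6+2+1 = 9 ballots, Arden on 4. Ostley wins 9–4.
Granton vs Marwick: Granton preferred on 2+2 = 4 ballots; Marwick wins 9–4.
Granton vs Kelston: Kelston wins 9–4.
Granton vs Arden: Arden wins 8–5.
Marwick vs Kelston: 3 to 10, Kelston.
Marwick vs Arden: Marwick is ranked higher on 1+2 = 3 ballots, Arden on 10. Arden wins 10–3.
Kelston vs Arden: Kelston preferred on 6+2+1+2 = 11 ballots; Kelston wins 11–2.
Only Penrith has no wins; Penrith is the Condorcet loser.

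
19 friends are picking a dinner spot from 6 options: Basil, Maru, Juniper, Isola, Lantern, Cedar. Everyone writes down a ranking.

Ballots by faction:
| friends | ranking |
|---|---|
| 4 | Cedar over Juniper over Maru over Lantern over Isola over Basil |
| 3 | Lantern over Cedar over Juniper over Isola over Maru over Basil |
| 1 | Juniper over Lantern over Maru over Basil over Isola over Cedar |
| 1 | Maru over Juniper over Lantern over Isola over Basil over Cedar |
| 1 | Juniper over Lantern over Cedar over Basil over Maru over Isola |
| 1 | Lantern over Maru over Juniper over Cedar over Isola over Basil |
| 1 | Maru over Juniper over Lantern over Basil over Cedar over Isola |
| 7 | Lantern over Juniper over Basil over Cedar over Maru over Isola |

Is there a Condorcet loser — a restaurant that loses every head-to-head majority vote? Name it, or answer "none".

Head-to-head results (19 friends):
Basil vs Maru: Basil is ranked higher on 1+7 = 8 ballots, Maru on 11. Maru wins 11–8.
Basil vs Juniper: Basil preferred on 0 ballots; Juniper wins 19–0.
Basil vs Isola: 10 to 9, Basil.
Basil–Lantern: Lantern 19–0.
Basil–Cedar: Basil 10–9.
Maru vs Juniper: Juniper, 16–3.
Maru vs Isola: 16 to 3, Maru.
Maru vs Lantern: Lantern wins 13–6.
Maru vs Cedar: Cedar, 15–4.
Juniper–Isola: Juniper 19–0.
Juniper vs Lantern: 8 to 11, Lantern.
Juniper vs Cedar: 12 to 7, Juniper.
Isola vs Lantern: Isola preferred on 0 ballots; Lantern wins 19–0.
Isola vs Cedar: Cedar wins 17–2.
Lantern vs Cedar: 15 to 4, Lantern.
Isola is beaten in every head-to-head and is the Condorcet loser.

Isola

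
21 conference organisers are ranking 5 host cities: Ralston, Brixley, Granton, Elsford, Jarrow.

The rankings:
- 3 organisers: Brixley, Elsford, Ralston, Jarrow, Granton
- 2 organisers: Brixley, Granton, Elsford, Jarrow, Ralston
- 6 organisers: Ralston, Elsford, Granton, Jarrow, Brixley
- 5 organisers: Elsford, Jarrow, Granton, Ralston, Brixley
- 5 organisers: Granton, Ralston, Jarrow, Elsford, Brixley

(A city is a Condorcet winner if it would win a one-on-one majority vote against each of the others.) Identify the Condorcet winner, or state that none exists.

none

Check each pair by majority over 21 ballots:
Ralston vs Brixley: Ralston, 16–5.
Ralston–Granton: Granton 12–9.
Ralston–Elsford: Ralston 11–10.
Ralston–Jarrow: Ralston 14–7.
Brixley vs Granton: Granton wins 16–5.
Brixley vs Elsford: Elsford wins 16–5.
Brixley–Jarrow: Jarrow 16–5.
Granton–Elsford: Elsford 14–7.
Granton vs Jarrow: Granton, 13–8.
Elsford–Jarrow: Elsford 16–5.
Each city drops at least one matchup (Ralston loses to Granton; Brixley loses to Ralston; Granton loses to Elsford; Elsford loses to Ralston; Jarrow loses to Ralston); the cycle Ralston beats Elsford beats Granton beats Ralston rules out a Condorcet winner.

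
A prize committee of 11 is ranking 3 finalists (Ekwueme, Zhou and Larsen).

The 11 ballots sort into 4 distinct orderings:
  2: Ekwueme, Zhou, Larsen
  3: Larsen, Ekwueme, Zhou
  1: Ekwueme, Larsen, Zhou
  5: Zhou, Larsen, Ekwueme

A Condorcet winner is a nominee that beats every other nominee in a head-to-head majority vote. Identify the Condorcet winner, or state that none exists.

none

Head-to-head results (11 jurors):
Ekwueme–Zhou: Ekwueme 6–5.
Ekwueme–Larsen: Larsen 8–3.
Zhou vs Larsen: 7 to 4, Zhou.
No nominee is unbeaten: Ekwueme loses to Larsen; Zhou loses to Ekwueme; Larsen loses to Zhou. In particular Ekwueme → Zhou → Larsen → Ekwueme is a majority cycle — no Condorcet winner exists.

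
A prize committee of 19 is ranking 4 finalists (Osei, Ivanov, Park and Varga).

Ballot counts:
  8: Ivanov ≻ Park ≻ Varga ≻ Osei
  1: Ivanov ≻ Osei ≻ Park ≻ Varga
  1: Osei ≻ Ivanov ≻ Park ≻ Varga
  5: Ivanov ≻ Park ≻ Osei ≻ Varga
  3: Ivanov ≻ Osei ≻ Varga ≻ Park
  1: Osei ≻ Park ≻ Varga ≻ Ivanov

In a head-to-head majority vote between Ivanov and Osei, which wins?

Ballots ranking Ivanov above Osei: 8 + 1 + 5 + 3 = 17.
Ballots ranking Osei above Ivanov: 19 − 17 = 2.
Ivanov wins the head-to-head 17–2.

Ivanov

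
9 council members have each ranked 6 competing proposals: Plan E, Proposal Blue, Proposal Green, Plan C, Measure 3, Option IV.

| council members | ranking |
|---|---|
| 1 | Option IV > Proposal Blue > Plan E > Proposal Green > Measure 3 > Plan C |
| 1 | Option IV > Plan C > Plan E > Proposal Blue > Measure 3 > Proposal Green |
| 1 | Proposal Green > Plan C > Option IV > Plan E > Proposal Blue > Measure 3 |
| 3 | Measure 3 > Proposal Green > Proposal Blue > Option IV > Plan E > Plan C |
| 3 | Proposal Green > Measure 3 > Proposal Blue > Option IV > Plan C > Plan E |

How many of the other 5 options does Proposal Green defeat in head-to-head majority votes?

Proposal Green against each rival (9 council members):
Proposal Green vs Plan E: 1+3+3 = 7 for Proposal Green, 2 for Plan E — Proposal Green by 7–2.
Proposal Green vs Proposal Blue: Proposal Green preferred on 1+3+3 = 7 ballots; Proposal Green wins 7–2.
Proposal Green–Plan C: Proposal Green 8–1.
Proposal Green vs Measure 3: Proposal Green wins 5–4.
Proposal Green vs Option IV: 1+3+3 = 7 for Proposal Green, 2 for Option IV — Proposal Green by 7–2.
Proposal Green beats Plan E, Proposal Blue, Plan C, Measure 3, Option IV — 5 pairwise wins.

5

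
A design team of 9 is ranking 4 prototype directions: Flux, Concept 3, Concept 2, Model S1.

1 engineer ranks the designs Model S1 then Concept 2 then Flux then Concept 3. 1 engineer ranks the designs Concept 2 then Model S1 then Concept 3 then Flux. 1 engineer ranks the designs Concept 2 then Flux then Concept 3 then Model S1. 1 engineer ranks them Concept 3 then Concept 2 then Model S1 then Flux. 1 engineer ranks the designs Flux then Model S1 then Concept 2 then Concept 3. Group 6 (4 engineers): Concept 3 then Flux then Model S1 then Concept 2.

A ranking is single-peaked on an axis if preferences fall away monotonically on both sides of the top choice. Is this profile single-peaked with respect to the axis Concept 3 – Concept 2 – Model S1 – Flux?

Axis positions: Concept 3=1, Concept 2=2, Model S1=3, Flux=4.
Group 1 (peak Model S1 at position 3): ranking walks positions 3-2-4-1, expanding outward from the peak — single-peaked.
Group 2 (peak Concept 2 at position 2): ranking walks positions 2-3-1-4, expanding outward from the peak — single-peaked.
Group 3: ranking walks positions 2-4-1-3; Flux is ranked above Model S1 even though Model S1 lies between Flux and the peak Concept 2 on the axis — preferences dip and rise again. Not single-peaked.
Group 4 (peak Concept 3 at position 1): ranking walks positions 1-2-3-4, expanding outward from the peak — single-peaked.
Group 5 (peak Flux at position 4): ranking walks positions 4-3-2-1, expanding outward from the peak — single-peaked.
Group 6: ranking walks positions 1-4-3-2; Flux is ranked above Concept 2 even though Concept 2 lies between Flux and the peak Concept 3 on the axis — preferences dip and rise again. Not single-peaked.
Group 3 violates single-peakedness, so the profile is not single-peaked on this axis.

no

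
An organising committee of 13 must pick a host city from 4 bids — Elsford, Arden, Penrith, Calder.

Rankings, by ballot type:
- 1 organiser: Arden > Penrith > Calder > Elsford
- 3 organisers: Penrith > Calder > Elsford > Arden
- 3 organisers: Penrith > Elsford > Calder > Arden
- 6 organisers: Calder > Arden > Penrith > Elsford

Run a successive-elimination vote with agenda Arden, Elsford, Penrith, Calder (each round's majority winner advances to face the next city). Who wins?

Round 1: Arden vs Elsford — 7–6, Arden advances.
Round 2: Arden vs Penrith — 7–6, Arden advances.
Round 3: Arden vs Calder — 1–12, Calder advances.
The agenda winner is Calder.

Calder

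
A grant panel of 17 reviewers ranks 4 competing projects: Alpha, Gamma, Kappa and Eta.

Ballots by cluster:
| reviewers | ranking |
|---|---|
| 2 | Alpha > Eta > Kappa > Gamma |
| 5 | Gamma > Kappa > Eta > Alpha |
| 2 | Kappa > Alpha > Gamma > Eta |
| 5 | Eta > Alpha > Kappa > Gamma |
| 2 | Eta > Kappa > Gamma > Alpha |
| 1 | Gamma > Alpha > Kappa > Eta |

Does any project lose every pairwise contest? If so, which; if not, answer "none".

Gamma

Head-to-head results (17 reviewers):
Alpha vs Gamma: Alpha wins 9–8.
Alpha vs Kappa: Kappa, 9–8.
Alpha vs Eta: Eta wins 12–5.
Gamma vs Kappa: Gamma is ranked higher on 5+1 = 6 ballots, Kappa on 11. Kappa wins 11–6.
Gamma vs Eta: Gamma is ranked higher on 5+2+1 = 8 ballots, Eta on 9. Eta wins 9–8.
Kappa vs Eta: 8 to 9, Eta.
Only Gamma has no wins; Gamma is the Condorcet loser.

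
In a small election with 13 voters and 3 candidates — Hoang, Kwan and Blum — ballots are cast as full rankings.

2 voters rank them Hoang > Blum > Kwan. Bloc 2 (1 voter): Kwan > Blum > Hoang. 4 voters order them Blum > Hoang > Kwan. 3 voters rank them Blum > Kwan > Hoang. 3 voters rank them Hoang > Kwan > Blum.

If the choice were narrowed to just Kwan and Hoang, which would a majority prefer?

Ballots ranking Kwan above Hoang: 1 + 3 = 4.
Ballots ranking Hoang above Kwan: 13 − 4 = 9.
Hoang wins the head-to-head 9–4.

Hoang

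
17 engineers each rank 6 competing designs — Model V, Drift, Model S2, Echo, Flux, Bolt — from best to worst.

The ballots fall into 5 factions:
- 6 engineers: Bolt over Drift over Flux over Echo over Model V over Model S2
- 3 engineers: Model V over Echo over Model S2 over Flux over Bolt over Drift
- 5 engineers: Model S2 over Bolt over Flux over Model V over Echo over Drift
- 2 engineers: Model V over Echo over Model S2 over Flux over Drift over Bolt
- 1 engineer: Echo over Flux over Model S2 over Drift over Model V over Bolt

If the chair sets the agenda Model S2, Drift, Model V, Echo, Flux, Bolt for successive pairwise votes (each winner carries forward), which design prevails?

Bolt

Round 1: Model S2 vs Drift — 11–6, Model S2 advances.
Round 2: Model S2 vs Model V — 6–11, Model V advances.
Round 3: Model V vs Echo — 10–7, Model V advances.
Round 4: Model V vs Flux — 5–12, Flux advances.
Round 5: Flux vs Bolt — 6–11, Bolt advances.
The agenda winner is Bolt.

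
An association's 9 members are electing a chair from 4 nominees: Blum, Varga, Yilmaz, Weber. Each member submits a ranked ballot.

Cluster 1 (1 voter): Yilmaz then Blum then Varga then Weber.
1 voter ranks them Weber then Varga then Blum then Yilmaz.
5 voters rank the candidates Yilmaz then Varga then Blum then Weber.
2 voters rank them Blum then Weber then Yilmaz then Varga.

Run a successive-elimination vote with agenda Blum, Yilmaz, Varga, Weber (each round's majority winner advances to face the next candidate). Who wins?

Yilmaz

Round 1: Blum vs Yilmaz — 3–6, Yilmaz advances.
Round 2: Yilmaz vs Varga — 8–1, Yilmaz advances.
Round 3: Yilmaz vs Weber — 6–3, Yilmaz advances.
The agenda winner is Yilmaz.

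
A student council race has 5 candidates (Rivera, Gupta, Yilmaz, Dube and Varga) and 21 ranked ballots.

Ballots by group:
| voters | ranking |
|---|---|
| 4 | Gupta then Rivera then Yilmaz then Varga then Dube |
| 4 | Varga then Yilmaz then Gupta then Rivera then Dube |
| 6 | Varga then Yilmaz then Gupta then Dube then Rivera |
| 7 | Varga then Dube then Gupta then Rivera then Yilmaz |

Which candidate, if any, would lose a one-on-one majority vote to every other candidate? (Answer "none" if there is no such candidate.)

none

Pairwise majorities:
Rivera vs Gupta: Rivera is ranked higher on 0 ballots, Gupta on 21. Gupta wins 21–0.
Rivera vs Yilmaz: Rivera wins 11–10.
Rivera–Dube: Dube 13–8.
Rivera–Varga: Varga 17–4.
Gupta vs Yilmaz: 11 to 10, Gupta.
Gupta vs Dube: 4+4+6 = 14 for Gupta, 7 for Dube — Gupta by 14–7.
Gupta–Varga: Varga 17–4.
Yilmaz vs Dube: Yilmaz preferred on 4+4+6 = 14 ballots; Yilmaz wins 14–7.
Yilmaz vs Varga: Yilmaz is ranked higher on 4 ballots, Varga on 17. Varga wins 17–4.
Dube vs Varga: Varga wins 21–0.
Each candidate has at least one pairwise win (Rivera beats Yilmaz; Gupta beats Rivera; Yilmaz beats Dube; Dube beats Rivera; Varga beats Rivera) — no Condorcet loser.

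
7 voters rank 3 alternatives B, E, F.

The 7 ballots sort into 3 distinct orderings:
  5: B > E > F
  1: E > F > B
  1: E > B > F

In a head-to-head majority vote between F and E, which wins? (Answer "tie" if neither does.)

E

No ballot ranks F above E: 0.
Ballots ranking E above F: 7 − 0 = 7.
E wins the head-to-head 7–0.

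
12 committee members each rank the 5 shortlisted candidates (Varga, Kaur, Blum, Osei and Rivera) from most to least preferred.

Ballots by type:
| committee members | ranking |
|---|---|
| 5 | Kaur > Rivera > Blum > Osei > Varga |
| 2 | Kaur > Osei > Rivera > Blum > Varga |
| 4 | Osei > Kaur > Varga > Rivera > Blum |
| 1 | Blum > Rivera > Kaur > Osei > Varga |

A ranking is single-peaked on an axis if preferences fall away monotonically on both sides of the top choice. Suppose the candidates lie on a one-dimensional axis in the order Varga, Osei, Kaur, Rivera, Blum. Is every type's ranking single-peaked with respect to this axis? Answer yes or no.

Axis positions: Varga=1, Osei=2, Kaur=3, Rivera=4, Blum=5.
Type 1 (peak Kaur at position 3): ranking walks positions 3-4-5-2-1, expanding outward from the peak — single-peaked.
Type 2 (peak Kaur at position 3): ranking walks positions 3-2-4-5-1, expanding outward from the peak — single-peaked.
Type 3 (peak Osei at position 2): ranking walks positions 2-3-1-4-5, expanding outward from the peak — single-peaked.
Type 4 (peak Blum at position 5): ranking walks positions 5-4-3-2-1, expanding outward from the peak — single-peaked.
Every ranking is single-peaked on this axis.

yes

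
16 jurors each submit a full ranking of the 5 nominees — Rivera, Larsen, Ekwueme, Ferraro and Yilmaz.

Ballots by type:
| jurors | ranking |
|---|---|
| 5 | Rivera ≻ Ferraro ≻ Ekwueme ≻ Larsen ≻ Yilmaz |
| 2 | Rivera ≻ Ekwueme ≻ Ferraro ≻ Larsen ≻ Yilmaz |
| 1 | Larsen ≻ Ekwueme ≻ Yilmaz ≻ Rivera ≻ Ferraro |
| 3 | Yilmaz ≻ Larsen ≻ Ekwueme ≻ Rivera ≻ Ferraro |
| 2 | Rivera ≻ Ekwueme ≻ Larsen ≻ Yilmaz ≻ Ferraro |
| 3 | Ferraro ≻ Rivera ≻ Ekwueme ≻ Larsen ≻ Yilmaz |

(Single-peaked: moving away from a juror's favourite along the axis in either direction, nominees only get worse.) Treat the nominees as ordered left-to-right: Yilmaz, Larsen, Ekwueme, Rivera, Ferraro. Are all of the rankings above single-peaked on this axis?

yes

Axis positions: Yilmaz=1, Larsen=2, Ekwueme=3, Rivera=4, Ferraro=5.
Type 1 (peak Rivera at position 4): ranking walks positions 4-5-3-2-1, expanding outward from the peak — single-peaked.
Type 2 (peak Rivera at position 4): ranking walks positions 4-3-5-2-1, expanding outward from the peak — single-peaked.
Type 3 (peak Larsen at position 2): ranking walks positions 2-3-1-4-5, expanding outward from the peak — single-peaked.
Type 4 (peak Yilmaz at position 1): ranking walks positions 1-2-3-4-5, expanding outward from the peak — single-peaked.
Type 5 (peak Rivera at position 4): ranking walks positions 4-3-2-1-5, expanding outward from the peak — single-peaked.
Type 6 (peak Ferraro at position 5): ranking walks positions 5-4-3-2-1, expanding outward from the peak — single-peaked.
Every ranking is single-peaked on this axis.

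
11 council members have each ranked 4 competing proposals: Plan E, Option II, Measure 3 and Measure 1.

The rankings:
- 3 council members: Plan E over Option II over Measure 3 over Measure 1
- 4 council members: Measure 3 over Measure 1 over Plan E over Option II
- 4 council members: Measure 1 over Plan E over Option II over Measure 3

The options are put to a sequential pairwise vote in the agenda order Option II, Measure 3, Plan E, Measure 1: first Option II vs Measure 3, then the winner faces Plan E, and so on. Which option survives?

Round 1: Option II vs Measure 3 — 7–4, Option II advances.
Round 2: Option II vs Plan E — 0–11, Plan E advances.
Round 3: Plan E vs Measure 1 — 3–8, Measure 1 advances.
Measure 1 survives the agenda.

Measure 1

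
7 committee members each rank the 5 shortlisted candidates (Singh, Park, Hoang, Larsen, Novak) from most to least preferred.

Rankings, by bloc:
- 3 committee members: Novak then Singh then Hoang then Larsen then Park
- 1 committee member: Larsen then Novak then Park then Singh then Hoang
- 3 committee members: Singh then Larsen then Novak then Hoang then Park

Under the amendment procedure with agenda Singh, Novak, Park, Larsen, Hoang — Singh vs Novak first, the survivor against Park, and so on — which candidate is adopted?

Round 1: Singh vs Novak — 3–4, Novak advances.
Round 2: Novak vs Park — 7–0, Novak advances.
Round 3: Novak vs Larsen — 3–4, Larsen advances.
Round 4: Larsen vs Hoang — 4–3, Larsen advances.
Larsen survives the agenda.

Larsen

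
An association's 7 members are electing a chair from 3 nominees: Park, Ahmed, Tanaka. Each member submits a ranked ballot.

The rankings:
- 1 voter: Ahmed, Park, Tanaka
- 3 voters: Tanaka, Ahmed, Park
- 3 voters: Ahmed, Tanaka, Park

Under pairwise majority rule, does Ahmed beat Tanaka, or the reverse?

Ahmed

Ballots ranking Ahmed above Tanaka: 1 + 3 = 4.
Ballots ranking Tanaka above Ahmed: 7 − 4 = 3.
Ahmed wins the head-to-head 4–3.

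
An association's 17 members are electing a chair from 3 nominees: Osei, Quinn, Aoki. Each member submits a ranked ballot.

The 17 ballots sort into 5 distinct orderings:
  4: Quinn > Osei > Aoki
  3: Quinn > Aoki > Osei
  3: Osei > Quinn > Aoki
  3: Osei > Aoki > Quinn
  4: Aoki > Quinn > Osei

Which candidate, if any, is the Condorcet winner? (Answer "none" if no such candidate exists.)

Head-to-head results (17 voters):
Osei vs Quinn: Quinn wins 11–6.
Osei vs Aoki: Osei, 10–7.
Quinn vs Aoki: Quinn wins 10–7.
Quinn defeats every rival head-to-head and is the Condorcet winner.

Quinn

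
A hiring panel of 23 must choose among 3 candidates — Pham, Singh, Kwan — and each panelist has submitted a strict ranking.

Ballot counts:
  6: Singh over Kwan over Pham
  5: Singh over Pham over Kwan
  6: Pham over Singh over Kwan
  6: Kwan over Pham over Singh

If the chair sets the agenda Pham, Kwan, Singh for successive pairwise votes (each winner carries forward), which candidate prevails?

Round 1: Pham vs Kwan — 11–12, Kwan advances.
Round 2: Kwan vs Singh — 6–17, Singh advances.
Singh survives the agenda.

Singh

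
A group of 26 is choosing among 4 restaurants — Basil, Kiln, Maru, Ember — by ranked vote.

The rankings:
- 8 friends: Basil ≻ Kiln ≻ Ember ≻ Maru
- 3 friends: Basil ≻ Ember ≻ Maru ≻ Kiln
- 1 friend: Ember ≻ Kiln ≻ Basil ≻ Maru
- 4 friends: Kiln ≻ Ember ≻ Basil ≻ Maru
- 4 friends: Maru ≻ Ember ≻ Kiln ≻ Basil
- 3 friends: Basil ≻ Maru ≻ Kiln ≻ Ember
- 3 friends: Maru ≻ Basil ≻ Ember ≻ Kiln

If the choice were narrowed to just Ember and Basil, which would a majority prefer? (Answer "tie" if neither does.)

Ballots ranking Ember above Basil: 1 + 4 + 4 = 9.
Ballots ranking Basil above Ember: 26 − 9 = 17.
Basil wins the head-to-head 17–9.

Basil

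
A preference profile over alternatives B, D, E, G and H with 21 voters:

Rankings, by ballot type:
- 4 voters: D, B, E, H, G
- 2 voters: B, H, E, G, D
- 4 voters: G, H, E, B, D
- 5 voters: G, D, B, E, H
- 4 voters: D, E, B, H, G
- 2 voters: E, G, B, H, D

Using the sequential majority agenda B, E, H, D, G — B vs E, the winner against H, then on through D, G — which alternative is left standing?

G

Round 1: B vs E — 11–10, B advances.
Round 2: B vs H — 17–4, B advances.
Round 3: B vs D — 8–13, D advances.
Round 4: D vs G — 8–13, G advances.
G survives the agenda.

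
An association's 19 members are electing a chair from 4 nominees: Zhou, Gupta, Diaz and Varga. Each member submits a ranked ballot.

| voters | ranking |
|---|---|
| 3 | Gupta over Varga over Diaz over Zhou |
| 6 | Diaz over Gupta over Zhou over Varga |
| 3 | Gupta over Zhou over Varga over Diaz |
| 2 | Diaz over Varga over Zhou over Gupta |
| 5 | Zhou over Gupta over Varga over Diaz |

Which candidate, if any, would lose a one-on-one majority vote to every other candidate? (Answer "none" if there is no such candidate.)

Head-to-head results (19 voters):
Zhou vs Gupta: Zhou preferred on 2+5 = 7 ballots; Gupta wins 12–7.
Zhou vs Diaz: 8 to 11, Diaz.
Zhou vs Varga: 14 to 5, Zhou.
Gupta vs Diaz: 3+3+5 = 11 for Gupta, 8 for Diaz — Gupta by 11–8.
Gupta vs Varga: 3+6+3+5 = 17 for Gupta, 2 for Varga — Gupta by 17–2.
Diaz vs Varga: Varga, 11–8.
Every candidate wins at least one matchup (Zhou beats Varga; Gupta beats Zhou; Diaz beats Zhou; Varga beats Diaz), so there is no Condorcet loser.

none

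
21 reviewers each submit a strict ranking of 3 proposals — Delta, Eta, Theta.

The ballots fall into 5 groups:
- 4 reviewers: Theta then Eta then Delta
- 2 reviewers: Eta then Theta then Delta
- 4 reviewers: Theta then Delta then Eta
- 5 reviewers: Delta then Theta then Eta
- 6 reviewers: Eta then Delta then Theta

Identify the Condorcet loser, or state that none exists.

Head-to-head results (21 reviewers):
Delta vs Eta: Eta, 12–9.
Delta vs Theta: Delta preferred on 5+6 = 11 ballots; Delta wins 11–10.
Eta–Theta: Theta 13–8.
No project is winless: Delta beats Theta; Eta beats Delta; Theta beats Eta. There is no Condorcet loser.

none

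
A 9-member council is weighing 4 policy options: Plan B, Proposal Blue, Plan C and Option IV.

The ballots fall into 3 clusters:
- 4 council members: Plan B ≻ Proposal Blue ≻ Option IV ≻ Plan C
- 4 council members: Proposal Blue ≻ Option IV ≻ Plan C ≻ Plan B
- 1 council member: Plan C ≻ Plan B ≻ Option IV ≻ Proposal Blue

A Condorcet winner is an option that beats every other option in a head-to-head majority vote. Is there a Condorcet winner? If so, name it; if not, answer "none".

none

Head-to-head results (9 council members):
Plan B vs Proposal Blue: Plan B preferred on 4+1 = 5 ballots; Plan B wins 5–4.
Plan B vs Plan C: 4 to 5, Plan C.
Plan B vs Option IV: Plan B is ranked higher on 4+1 = 5 ballots, Option IV on 4. Plan B wins 5–4.
Proposal Blue vs Plan C: 4+4 = 8 for Proposal Blue, 1 for Plan C — Proposal Blue by 8–1.
Proposal Blue vs Option IV: Proposal Blue preferred on 4+4 = 8 ballots; Proposal Blue wins 8–1.
Plan C vs Option IV: 1 to 8, Option IV.
Every option loses at least once (Plan B loses to Plan C; Proposal Blue loses to Plan B; Plan C loses to Proposal Blue; Option IV loses to Plan B). The majority relation contains the cycle Plan B > Proposal Blue > Plan C > Plan B, so there is no Condorcet winner.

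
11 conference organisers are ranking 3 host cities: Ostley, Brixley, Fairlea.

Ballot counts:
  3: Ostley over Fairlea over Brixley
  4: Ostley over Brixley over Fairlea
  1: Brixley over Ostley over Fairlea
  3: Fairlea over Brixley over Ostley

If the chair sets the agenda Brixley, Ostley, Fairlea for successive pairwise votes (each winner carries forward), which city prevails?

Ostley

Round 1: Brixley vs Ostley — 4–7, Ostley advances.
Round 2: Ostley vs Fairlea — 8–3, Ostley advances.
The agenda winner is Ostley.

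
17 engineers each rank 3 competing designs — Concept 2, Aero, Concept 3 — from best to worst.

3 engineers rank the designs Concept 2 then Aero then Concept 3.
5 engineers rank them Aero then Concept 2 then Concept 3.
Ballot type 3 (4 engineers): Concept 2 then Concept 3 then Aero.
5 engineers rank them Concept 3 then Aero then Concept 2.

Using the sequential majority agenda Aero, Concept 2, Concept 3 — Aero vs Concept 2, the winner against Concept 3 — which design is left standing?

Concept 3

Round 1: Aero vs Concept 2 — 10–7, Aero advances.
Round 2: Aero vs Concept 3 — 8–9, Concept 3 advances.
The agenda winner is Concept 3.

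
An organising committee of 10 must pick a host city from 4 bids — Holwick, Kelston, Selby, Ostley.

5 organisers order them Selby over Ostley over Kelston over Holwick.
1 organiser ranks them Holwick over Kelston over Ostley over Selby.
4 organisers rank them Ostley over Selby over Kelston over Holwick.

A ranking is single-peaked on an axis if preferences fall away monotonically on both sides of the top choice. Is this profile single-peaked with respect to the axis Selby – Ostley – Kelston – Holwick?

yes

Axis positions: Selby=1, Ostley=2, Kelston=3, Holwick=4.
Faction 1 (peak Selby at position 1): ranking walks positions 1-2-3-4, expanding outward from the peak — single-peaked.
Faction 2 (peak Holwick at position 4): ranking walks positions 4-3-2-1, expanding outward from the peak — single-peaked.
Faction 3 (peak Ostley at position 2): ranking walks positions 2-1-3-4, expanding outward from the peak — single-peaked.
Every ranking is single-peaked on this axis.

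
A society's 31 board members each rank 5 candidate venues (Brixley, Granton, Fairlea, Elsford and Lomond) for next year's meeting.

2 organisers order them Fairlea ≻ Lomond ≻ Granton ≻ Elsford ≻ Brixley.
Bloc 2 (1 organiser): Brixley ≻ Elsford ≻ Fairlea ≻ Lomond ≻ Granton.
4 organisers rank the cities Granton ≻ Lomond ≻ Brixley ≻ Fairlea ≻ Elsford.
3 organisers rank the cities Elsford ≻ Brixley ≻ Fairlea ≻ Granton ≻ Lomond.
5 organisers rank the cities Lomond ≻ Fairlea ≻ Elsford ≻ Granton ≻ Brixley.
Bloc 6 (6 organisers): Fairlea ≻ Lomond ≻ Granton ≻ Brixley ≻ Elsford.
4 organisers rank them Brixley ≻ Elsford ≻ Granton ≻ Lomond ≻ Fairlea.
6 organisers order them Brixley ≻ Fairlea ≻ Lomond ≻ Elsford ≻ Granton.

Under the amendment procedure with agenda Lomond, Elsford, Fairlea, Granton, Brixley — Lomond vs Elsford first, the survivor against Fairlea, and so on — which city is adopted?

Round 1: Lomond vs Elsford — 23–8, Lomond advances.
Round 2: Lomond vs Fairlea — 13–18, Fairlea advances.
Round 3: Fairlea vs Granton — 23–8, Fairlea advances.
Round 4: Fairlea vs Brixley — 13–18, Brixley advances.
Brixley survives the agenda.

Brixley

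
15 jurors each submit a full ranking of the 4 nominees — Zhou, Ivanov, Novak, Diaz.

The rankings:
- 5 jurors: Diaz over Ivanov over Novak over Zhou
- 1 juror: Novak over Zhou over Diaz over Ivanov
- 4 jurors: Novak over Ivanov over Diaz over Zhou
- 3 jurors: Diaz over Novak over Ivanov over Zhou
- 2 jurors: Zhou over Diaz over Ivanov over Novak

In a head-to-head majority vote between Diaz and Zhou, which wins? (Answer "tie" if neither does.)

Diaz

Ballots ranking Diaz above Zhou: 5 + 4 + 3 = 12.
Ballots ranking Zhou above Diaz: 15 − 12 = 3.
Diaz wins the head-to-head 12–3.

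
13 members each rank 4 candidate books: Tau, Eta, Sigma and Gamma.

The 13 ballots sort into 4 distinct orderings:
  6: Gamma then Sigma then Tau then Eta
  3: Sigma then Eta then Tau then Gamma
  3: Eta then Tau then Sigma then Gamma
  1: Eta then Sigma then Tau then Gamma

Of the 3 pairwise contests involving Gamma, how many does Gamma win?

Gamma against each rival (13 members):
Gamma vs Tau: Tau wins 7–6.
Gamma–Eta: Eta 7–6.
Gamma vs Sigma: 6 for Gamma, 7 for Sigma — Sigma by 7–6.
Gamma beats no one; loses to Tau, Eta, Sigma — 0 pairwise wins.

0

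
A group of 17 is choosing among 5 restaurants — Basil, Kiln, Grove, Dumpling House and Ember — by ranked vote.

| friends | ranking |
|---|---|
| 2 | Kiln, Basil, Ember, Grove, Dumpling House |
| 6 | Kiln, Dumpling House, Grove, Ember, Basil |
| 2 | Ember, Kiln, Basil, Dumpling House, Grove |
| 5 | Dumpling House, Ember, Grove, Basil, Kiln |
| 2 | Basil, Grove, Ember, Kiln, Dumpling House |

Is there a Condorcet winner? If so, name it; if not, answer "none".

none

Pairwise majorities:
Basil–Kiln: Kiln 10–7.
Basil vs Grove: Basil is ranked higher on 2+2+2 = 6 ballots, Grove on 11. Grove wins 11–6.
Basil–Dumpling House: Dumpling House 11–6.
Basil vs Ember: Basil is ranked higher on 2+2 = 4 ballots, Ember on 13. Ember wins 13–4.
Kiln–Grove: Kiln 10–7.
Kiln vs Dumpling House: Kiln is ranked higher on 2+6+2+2 = 12 ballots, Dumpling House on 5. Kiln wins 12–5.
Kiln vs Ember: Kiln preferred on 2+6 = 8 ballots; Ember wins 9–8.
Grove vs Dumpling House: Grove is ranked higher on 2+2 = 4 ballots, Dumpling House on 13. Dumpling House wins 13–4.
Grove vs Ember: 6+2 = 8 for Grove, 9 for Ember — Ember by 9–8.
Dumpling House vs Ember: Dumpling House preferred on 6+5 = 11 ballots; Dumpling House wins 11–6.
No restaurant is unbeaten: Basil loses to Kiln; Kiln loses to Ember; Grove loses to Kiln; Dumpling House loses to Kiln; Ember loses to Dumpling House. In particular Kiln > Dumpling House > Ember > Kiln is a majority cycle — no Condorcet winner exists.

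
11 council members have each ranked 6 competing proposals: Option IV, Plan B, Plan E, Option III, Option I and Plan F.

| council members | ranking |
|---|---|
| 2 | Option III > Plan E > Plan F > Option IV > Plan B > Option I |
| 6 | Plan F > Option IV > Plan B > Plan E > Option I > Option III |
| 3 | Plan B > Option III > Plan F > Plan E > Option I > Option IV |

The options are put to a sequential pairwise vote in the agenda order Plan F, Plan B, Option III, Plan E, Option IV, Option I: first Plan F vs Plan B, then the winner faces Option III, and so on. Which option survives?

Round 1: Plan F vs Plan B — 8–3, Plan F advances.
Round 2: Plan F vs Option III — 6–5, Plan F advances.
Round 3: Plan F vs Plan E — 9–2, Plan F advances.
Round 4: Plan F vs Option IV — 11–0, Plan F advances.
Round 5: Plan F vs Option I — 11–0, Plan F advances.
The agenda winner is Plan F.

Plan F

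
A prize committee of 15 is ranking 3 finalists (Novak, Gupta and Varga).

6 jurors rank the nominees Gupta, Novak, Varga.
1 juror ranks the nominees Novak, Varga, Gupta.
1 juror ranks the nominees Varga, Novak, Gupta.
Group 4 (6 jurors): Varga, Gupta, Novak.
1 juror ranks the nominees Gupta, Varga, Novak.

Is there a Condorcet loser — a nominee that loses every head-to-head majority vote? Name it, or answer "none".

Pairwise majorities:
Novak vs Gupta: Gupta, 13–2.
Novak vs Varga: Varga wins 8–7.
Gupta vs Varga: 6+1 = 7 for Gupta, 8 for Varga — Varga by 8–7.
Only Novak has no wins; Novak is the Condorcet loser.

Novak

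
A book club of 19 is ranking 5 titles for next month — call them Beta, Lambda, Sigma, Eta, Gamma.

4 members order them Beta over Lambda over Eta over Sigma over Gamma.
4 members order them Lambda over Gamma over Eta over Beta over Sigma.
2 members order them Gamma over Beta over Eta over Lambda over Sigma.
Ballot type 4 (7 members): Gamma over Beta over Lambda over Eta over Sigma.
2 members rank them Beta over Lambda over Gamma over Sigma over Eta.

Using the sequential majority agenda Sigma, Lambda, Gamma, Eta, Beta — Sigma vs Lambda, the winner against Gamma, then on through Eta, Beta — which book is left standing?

Beta

Round 1: Sigma vs Lambda — 0–19, Lambda advances.
Round 2: Lambda vs Gamma — 10–9, Lambda advances.
Round 3: Lambda vs Eta — 17–2, Lambda advances.
Round 4: Lambda vs Beta — 4–15, Beta advances.
The agenda winner is Beta.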